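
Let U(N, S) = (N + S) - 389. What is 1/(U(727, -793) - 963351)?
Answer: -1/963806 ≈ -1.0376e-6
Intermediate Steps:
U(N, S) = -389 + N + S
1/(U(727, -793) - 963351) = 1/((-389 + 727 - 793) - 963351) = 1/(-455 - 963351) = 1/(-963806) = -1/963806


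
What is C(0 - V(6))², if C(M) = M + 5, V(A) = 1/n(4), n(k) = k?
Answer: 361/16 ≈ 22.563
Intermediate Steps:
V(A) = ¼ (V(A) = 1/4 = ¼)
C(M) = 5 + M
C(0 - V(6))² = (5 + (0 - 1*¼))² = (5 + (0 - ¼))² = (5 - ¼)² = (19/4)² = 361/16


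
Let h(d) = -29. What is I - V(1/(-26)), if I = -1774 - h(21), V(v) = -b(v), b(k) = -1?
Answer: -1746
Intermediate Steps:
V(v) = 1 (V(v) = -1*(-1) = 1)
I = -1745 (I = -1774 - 1*(-29) = -1774 + 29 = -1745)
I - V(1/(-26)) = -1745 - 1*1 = -1745 - 1 = -1746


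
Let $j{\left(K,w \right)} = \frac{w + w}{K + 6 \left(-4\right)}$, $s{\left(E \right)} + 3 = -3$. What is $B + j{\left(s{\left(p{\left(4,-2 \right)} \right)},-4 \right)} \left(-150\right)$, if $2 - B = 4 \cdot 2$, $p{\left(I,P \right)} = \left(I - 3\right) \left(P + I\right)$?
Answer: $-46$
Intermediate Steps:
$p{\left(I,P \right)} = \left(-3 + I\right) \left(I + P\right)$
$s{\left(E \right)} = -6$ ($s{\left(E \right)} = -3 - 3 = -6$)
$j{\left(K,w \right)} = \frac{2 w}{-24 + K}$ ($j{\left(K,w \right)} = \frac{2 w}{K - 24} = \frac{2 w}{-24 + K}$)
$B = -6$ ($B = 2 - 4 \cdot 2 = 2 - 8 = -6$)
$B + j{\left(s{\left(p{\left(4,-2 \right)} \right)},-4 \right)} \left(-150\right) = -6 + 2 \left(-4\right) \frac{1}{-24 - 6} \left(-150\right) = -6 + 2 \left(-4\right) \frac{1}{-30} \left(-150\right) = -6 + 2 \left(-4\right) \left(- \frac{1}{30}\right) \left(-150\right) = -6 + \frac{4}{15} \left(-150\right) = -6 - 40 = -46$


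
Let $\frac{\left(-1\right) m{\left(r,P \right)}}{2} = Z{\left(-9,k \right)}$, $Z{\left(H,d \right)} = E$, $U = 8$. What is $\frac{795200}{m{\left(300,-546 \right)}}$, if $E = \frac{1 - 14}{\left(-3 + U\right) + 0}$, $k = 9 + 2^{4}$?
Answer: $\frac{1988000}{13} \approx 1.5292 \cdot 10^{5}$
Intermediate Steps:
$k = 25$ ($k = 9 + 16 = 25$)
$E = - \frac{13}{5}$ ($E = \frac{1 - 14}{\left(-3 + 8\right) + 0} = - \frac{13}{5 + 0} = - \frac{13}{5} \approx -2.6$)
$Z{\left(H,d \right)} = - \frac{13}{5}$
$m{\left(r,P \right)} = \frac{26}{5}$ ($m{\left(r,P \right)} = \left(-2\right) \left(- \frac{13}{5}\right) = \frac{26}{5}$)
$\frac{795200}{m{\left(300,-546 \right)}} = \frac{795200}{\frac{26}{5}} = 795200 \cdot \frac{5}{26} = \frac{1988000}{13}$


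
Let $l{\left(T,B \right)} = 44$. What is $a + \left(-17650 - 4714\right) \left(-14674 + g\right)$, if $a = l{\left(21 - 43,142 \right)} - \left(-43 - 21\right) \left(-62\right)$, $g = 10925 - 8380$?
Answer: $271249032$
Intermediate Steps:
$g = 2545$
$a = -3924$ ($a = 44 - \left(-43 - 21\right) \left(-62\right) = 44 - \left(-64\right) \left(-62\right) = 44 - 3968 = -3924$)
$a + \left(-17650 - 4714\right) \left(-14674 + g\right) = -3924 + \left(-17650 - 4714\right) \left(-14674 + 2545\right) = -3924 - -271252956 = -3924 + 271252956 = 271249032$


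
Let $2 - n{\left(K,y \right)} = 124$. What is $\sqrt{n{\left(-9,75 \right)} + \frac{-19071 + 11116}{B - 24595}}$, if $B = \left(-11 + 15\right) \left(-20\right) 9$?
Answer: $\frac{3 i \sqrt{346587665}}{5063} \approx 11.031 i$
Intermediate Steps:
$n{\left(K,y \right)} = -122$ ($n{\left(K,y \right)} = 2 - 124 = -122$)
$B = -720$ ($B = 4 \left(-20\right) 9 = \left(-80\right) 9 = -720$)
$\sqrt{n{\left(-9,75 \right)} + \frac{-19071 + 11116}{B - 24595}} = \sqrt{-122 + \frac{-19071 + 11116}{-720 - 24595}} = \sqrt{-122 - \frac{7955}{-25315}} = \sqrt{-122 - - \frac{1591}{5063}} = \sqrt{-122 + \frac{1591}{5063}} = \sqrt{- \frac{616095}{5063}} = \frac{3 i \sqrt{346587665}}{5063}$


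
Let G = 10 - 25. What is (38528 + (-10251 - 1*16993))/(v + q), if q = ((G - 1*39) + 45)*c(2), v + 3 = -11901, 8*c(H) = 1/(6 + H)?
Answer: -55552/58605 ≈ -0.94791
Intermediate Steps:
c(H) = 1/(8*(6 + H))
G = -15
v = -11904 (v = -3 - 11901 = -11904)
q = -9/64 (q = ((-15 - 1*39) + 45)*(1/(8*(6 + 2))) = ((-15 - 39) + 45)*((⅛)/8) = (-54 + 45)*((⅛)*(⅛)) = -9*1/64 = -9/64 ≈ -0.14063)
(38528 + (-10251 - 1*16993))/(v + q) = (38528 + (-10251 - 1*16993))/(-11904 - 9/64) = (38528 + (-10251 - 16993))/(-761865/64) = (38528 - 27244)*(-64/761865) = 11284*(-64/761865) = -55552/58605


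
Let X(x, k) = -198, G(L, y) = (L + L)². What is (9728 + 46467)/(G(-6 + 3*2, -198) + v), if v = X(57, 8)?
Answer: -56195/198 ≈ -283.81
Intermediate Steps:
G(L, y) = 4*L² (G(L, y) = (2*L)² = 4*L²)
v = -198
(9728 + 46467)/(G(-6 + 3*2, -198) + v) = (9728 + 46467)/(4*(-6 + 3*2)² - 198) = 56195/(4*(-6 + 6)² - 198) = 56195/(4*0² - 198) = 56195/(4*0 - 198) = 56195/(0 - 198) = 56195/(-198) = 56195*(-1/198) = -56195/198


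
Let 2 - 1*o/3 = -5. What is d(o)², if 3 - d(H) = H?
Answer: 324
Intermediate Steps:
o = 21 (o = 6 - 3*(-5) = 6 + 15 = 21)
d(H) = 3 - H
d(o)² = (3 - 1*21)² = (3 - 21)² = (-18)² = 324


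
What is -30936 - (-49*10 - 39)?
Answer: -30407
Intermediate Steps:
-30936 - (-49*10 - 39) = -30936 - (-490 - 39) = -30936 - 1*(-529) = -30936 + 529 = -30407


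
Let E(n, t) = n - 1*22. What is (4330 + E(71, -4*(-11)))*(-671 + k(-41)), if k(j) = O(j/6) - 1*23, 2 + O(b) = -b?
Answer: -18107165/6 ≈ -3.0179e+6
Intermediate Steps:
O(b) = -2 - b
k(j) = -25 - j/6 (k(j) = (-2 - j/6) - 1*23 = (-2 - j/6) - 23 = -25 - j/6)
E(n, t) = -22 + n (E(n, t) = n - 22 = -22 + n)
(4330 + E(71, -4*(-11)))*(-671 + k(-41)) = (4330 + (-22 + 71))*(-671 + (-25 - 1/6*(-41))) = (4330 + 49)*(-671 + (-25 + 41/6)) = 4379*(-671 - 109/6) = 4379*(-4135/6) = -18107165/6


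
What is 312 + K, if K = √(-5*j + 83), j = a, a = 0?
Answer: 312 + √83 ≈ 321.11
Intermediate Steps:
j = 0
K = √83 (K = √(-5*0 + 83) = √(0 + 83) = √83 ≈ 9.1104)
312 + K = 312 + √83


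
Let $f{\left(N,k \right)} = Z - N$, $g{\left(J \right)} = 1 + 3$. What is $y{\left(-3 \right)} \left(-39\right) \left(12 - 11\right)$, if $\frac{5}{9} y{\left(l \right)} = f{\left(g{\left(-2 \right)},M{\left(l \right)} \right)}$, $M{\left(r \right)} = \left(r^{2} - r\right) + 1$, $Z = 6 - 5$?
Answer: $\frac{1053}{5} \approx 210.6$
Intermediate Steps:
$Z = 1$ ($Z = 6 - 5 = 1$)
$g{\left(J \right)} = 4$
$M{\left(r \right)} = 1 + r^{2} - r$
$f{\left(N,k \right)} = 1 - N$
$y{\left(l \right)} = - \frac{27}{5}$ ($y{\left(l \right)} = \frac{9 \left(1 - 4\right)}{5} = \frac{9}{5} \left(-3\right) = - \frac{27}{5}$)
$y{\left(-3 \right)} \left(-39\right) \left(12 - 11\right) = \left(- \frac{27}{5}\right) \left(-39\right) \left(12 - 11\right) = \frac{1053 \left(12 - 11\right)}{5} = \frac{1053}{5} \cdot 1 = \frac{1053}{5}$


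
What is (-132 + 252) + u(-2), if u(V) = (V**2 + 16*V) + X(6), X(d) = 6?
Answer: 98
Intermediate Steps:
u(V) = 6 + V**2 + 16*V (u(V) = (V**2 + 16*V) + 6 = 6 + V**2 + 16*V)
(-132 + 252) + u(-2) = (-132 + 252) + (6 + (-2)**2 + 16*(-2)) = 120 + (6 + 4 - 32) = 120 - 22 = 98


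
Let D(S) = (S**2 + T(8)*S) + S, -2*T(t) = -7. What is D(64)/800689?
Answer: 4384/800689 ≈ 0.0054753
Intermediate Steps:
T(t) = 7/2 (T(t) = -1/2*(-7) = 7/2)
D(S) = S**2 + 9*S/2 (D(S) = (S**2 + 7*S/2) + S = S**2 + 9*S/2)
D(64)/800689 = ((1/2)*64*(9 + 2*64))/800689 = ((1/2)*64*(9 + 128))*(1/800689) = ((1/2)*64*137)*(1/800689) = 4384*(1/800689) = 4384/800689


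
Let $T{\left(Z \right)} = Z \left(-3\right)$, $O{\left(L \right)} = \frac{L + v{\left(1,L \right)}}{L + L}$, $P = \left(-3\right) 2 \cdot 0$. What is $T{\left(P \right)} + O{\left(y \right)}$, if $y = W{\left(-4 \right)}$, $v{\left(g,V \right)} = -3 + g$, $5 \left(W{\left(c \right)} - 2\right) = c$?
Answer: $- \frac{1}{3} \approx -0.33333$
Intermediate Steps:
$W{\left(c \right)} = 2 + \frac{c}{5}$
$y = \frac{6}{5}$ ($y = 2 + \frac{1}{5} \left(-4\right) = 2 - \frac{4}{5} = \frac{6}{5} \approx 1.2$)
$P = 0$ ($P = \left(-6\right) 0 = 0$)
$O{\left(L \right)} = \frac{-2 + L}{2 L}$ ($O{\left(L \right)} = \frac{L + \left(-3 + 1\right)}{L + L} = \frac{L - 2}{2 L} = \left(-2 + L\right) \frac{1}{2 L} = \frac{-2 + L}{2 L}$)
$T{\left(Z \right)} = - 3 Z$
$T{\left(P \right)} + O{\left(y \right)} = \left(-3\right) 0 + \frac{-2 + \frac{6}{5}}{2 \cdot \frac{6}{5}} = 0 + \frac{1}{2} \cdot \frac{5}{6} \left(- \frac{4}{5}\right) = 0 - \frac{1}{3} = - \frac{1}{3}$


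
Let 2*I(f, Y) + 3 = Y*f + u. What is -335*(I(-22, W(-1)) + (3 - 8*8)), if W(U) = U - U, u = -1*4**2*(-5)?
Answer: 15075/2 ≈ 7537.5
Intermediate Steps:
u = 80 (u = -1*16*(-5) = -16*(-5) = 80)
W(U) = 0
I(f, Y) = 77/2 + Y*f/2 (I(f, Y) = -3/2 + (Y*f + 80)/2 = -3/2 + (80 + Y*f)/2 = -3/2 + (40 + Y*f/2) = 77/2 + Y*f/2)
-335*(I(-22, W(-1)) + (3 - 8*8)) = -335*((77/2 + (1/2)*0*(-22)) + (3 - 8*8)) = -335*((77/2 + 0) + (3 - 64)) = -335*(77/2 - 61) = -335*(-45/2) = 15075/2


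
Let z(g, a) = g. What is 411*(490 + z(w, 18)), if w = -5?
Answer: 199335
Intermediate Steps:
411*(490 + z(w, 18)) = 411*(490 - 5) = 411*485 = 199335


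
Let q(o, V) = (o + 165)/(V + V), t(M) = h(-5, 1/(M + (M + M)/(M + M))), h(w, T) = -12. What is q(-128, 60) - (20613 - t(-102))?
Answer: -2474963/120 ≈ -20625.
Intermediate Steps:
t(M) = -12
q(o, V) = (165 + o)/(2*V) (q(o, V) = (165 + o)/((2*V)) = (165 + o)*(1/(2*V)) = (165 + o)/(2*V))
q(-128, 60) - (20613 - t(-102)) = (1/2)*(165 - 128)/60 - (20613 - 1*(-12)) = (1/2)*(1/60)*37 - (20613 + 12) = 37/120 - 1*20625 = 37/120 - 20625 = -2474963/120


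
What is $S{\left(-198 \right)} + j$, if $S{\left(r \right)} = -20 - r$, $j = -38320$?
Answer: $-38142$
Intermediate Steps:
$S{\left(-198 \right)} + j = \left(-20 - -198\right) - 38320 = \left(-20 + 198\right) - 38320 = 178 - 38320 = -38142$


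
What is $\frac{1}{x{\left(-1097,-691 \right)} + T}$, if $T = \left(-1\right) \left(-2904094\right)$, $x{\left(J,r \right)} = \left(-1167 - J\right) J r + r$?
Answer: $- \frac{1}{50158487} \approx -1.9937 \cdot 10^{-8}$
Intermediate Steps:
$x{\left(J,r \right)} = r + J r \left(-1167 - J\right)$ ($x{\left(J,r \right)} = J \left(-1167 - J\right) r + r = J r \left(-1167 - J\right) + r = r + J r \left(-1167 - J\right)$)
$T = 2904094$
$\frac{1}{x{\left(-1097,-691 \right)} + T} = \frac{1}{- 691 \left(1 - \left(-1097\right)^{2} - -1280199\right) + 2904094} = \frac{1}{- 691 \left(1 - 1203409 + 1280199\right) + 2904094} = \frac{1}{\left(-691\right) 76791 + 2904094} = \frac{1}{-53062581 + 2904094} = \frac{1}{-50158487} = - \frac{1}{50158487}$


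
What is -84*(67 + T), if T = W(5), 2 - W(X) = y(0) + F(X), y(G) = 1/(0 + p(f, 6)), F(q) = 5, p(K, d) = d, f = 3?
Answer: -5362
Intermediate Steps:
y(G) = ⅙ (y(G) = 1/(0 + 6) = 1/6 = ⅙)
W(X) = -19/6 (W(X) = 2 - (⅙ + 5) = 2 - 1*31/6 = 2 - 31/6 = -19/6)
T = -19/6 ≈ -3.1667
-84*(67 + T) = -84*(67 - 19/6) = -84*383/6 = -5362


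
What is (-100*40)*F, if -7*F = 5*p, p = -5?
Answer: -100000/7 ≈ -14286.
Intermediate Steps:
F = 25/7 (F = -5*(-5)/7 = -1/7*(-25) = 25/7 ≈ 3.5714)
(-100*40)*F = -100*40*(25/7) = -4000*25/7 = -100000/7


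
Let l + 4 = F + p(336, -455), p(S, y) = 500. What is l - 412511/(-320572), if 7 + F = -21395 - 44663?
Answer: -21019172957/320572 ≈ -65568.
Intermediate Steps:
F = -66065 (F = -7 + (-21395 - 44663) = -7 - 66058 = -66065)
l = -65569 (l = -4 + (-66065 + 500) = -4 - 65565 = -65569)
l - 412511/(-320572) = -65569 - 412511/(-320572) = -65569 - 412511*(-1)/320572 = -65569 - 1*(-412511/320572) = -65569 + 412511/320572 = -21019172957/320572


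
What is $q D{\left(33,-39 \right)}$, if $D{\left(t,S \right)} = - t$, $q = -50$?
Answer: $1650$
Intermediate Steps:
$q D{\left(33,-39 \right)} = - 50 \left(\left(-1\right) 33\right) = \left(-50\right) \left(-33\right) = 1650$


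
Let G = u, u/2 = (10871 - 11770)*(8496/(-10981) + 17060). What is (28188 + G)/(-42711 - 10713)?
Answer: 84126267011/146662236 ≈ 573.61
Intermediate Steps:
u = -336814600472/10981 (u = 2*((10871 - 11770)*(8496/(-10981) + 17060)) = 2*(-899*(8496*(-1/10981) + 17060)) = 2*(-899*(-8496/10981 + 17060)) = 2*(-899*187327364/10981) = 2*(-168407300236/10981) = -336814600472/10981 ≈ -3.0672e+7)
G = -336814600472/10981 ≈ -3.0672e+7
(28188 + G)/(-42711 - 10713) = (28188 - 336814600472/10981)/(-42711 - 10713) = -336505068044/10981/(-53424) = -336505068044/10981*(-1/53424) = 84126267011/146662236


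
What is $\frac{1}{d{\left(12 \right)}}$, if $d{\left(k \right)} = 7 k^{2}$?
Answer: $\frac{1}{1008} \approx 0.00099206$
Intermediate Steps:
$\frac{1}{d{\left(12 \right)}} = \frac{1}{7 \cdot 12^{2}} = \frac{1}{7 \cdot 144} = \frac{1}{1008}$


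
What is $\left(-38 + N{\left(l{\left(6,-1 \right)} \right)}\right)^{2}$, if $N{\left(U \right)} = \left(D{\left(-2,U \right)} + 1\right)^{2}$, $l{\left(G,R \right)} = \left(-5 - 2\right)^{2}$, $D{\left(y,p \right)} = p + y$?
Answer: $5134756$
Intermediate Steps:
$l{\left(G,R \right)} = 49$ ($l{\left(G,R \right)} = \left(-7\right)^{2} = 49$)
$N{\left(U \right)} = \left(-1 + U\right)^{2}$ ($N{\left(U \right)} = \left(\left(U - 2\right) + 1\right)^{2} = \left(\left(-2 + U\right) + 1\right)^{2} = \left(-1 + U\right)^{2}$)
$\left(-38 + N{\left(l{\left(6,-1 \right)} \right)}\right)^{2} = \left(-38 + \left(-1 + 49\right)^{2}\right)^{2} = \left(-38 + 48^{2}\right)^{2} = \left(-38 + 2304\right)^{2} = 2266^{2} = 5134756$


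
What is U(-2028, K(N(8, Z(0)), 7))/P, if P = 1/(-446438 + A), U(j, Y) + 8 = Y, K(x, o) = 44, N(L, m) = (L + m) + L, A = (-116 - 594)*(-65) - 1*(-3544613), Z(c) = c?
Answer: 113195700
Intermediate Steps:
A = 3590763 (A = -710*(-65) + 3544613 = 46150 + 3544613 = 3590763)
N(L, m) = m + 2*L
U(j, Y) = -8 + Y
P = 1/3144325 (P = 1/(-446438 + 3590763) = 1/3144325 ≈ 3.1803e-7)
U(-2028, K(N(8, Z(0)), 7))/P = (-8 + 44)/(1/3144325) = 36*3144325 = 113195700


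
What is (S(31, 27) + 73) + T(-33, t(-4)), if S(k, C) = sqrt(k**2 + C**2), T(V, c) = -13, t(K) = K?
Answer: 60 + 13*sqrt(10) ≈ 101.11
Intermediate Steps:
S(k, C) = sqrt(C**2 + k**2)
(S(31, 27) + 73) + T(-33, t(-4)) = (sqrt(27**2 + 31**2) + 73) - 13 = (sqrt(729 + 961) + 73) - 13 = (sqrt(1690) + 73) - 13 = (13*sqrt(10) + 73) - 13 = (73 + 13*sqrt(10)) - 13 = 60 + 13*sqrt(10)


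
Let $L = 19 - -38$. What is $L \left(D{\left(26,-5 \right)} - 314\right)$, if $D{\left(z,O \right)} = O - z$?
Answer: $-19665$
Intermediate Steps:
$L = 57$ ($L = 19 + 38 = 57$)
$L \left(D{\left(26,-5 \right)} - 314\right) = 57 \left(\left(-5 - 26\right) - 314\right) = 57 \left(-31 - 314\right) = 57 \left(-345\right) = -19665$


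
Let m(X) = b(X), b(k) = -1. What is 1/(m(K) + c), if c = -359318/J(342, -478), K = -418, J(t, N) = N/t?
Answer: 239/61443139 ≈ 3.8898e-6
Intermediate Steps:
m(X) = -1
c = 61443378/239 (c = -359318/((-478/342)) = -359318/((-478*1/342)) = -359318/(-239/171) = -359318*(-171/239) = 61443378/239 ≈ 2.5709e+5)
1/(m(K) + c) = 1/(-1 + 61443378/239) = 1/(61443139/239) = 239/61443139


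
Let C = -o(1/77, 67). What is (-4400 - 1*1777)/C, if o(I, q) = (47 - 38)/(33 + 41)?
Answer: 152366/3 ≈ 50789.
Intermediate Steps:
o(I, q) = 9/74
C = -9/74 (C = -1*9/74 = -9/74 ≈ -0.12162)
(-4400 - 1*1777)/C = (-4400 - 1*1777)/(-9/74) = (-4400 - 1777)*(-74/9) = -6177*(-74/9) = 152366/3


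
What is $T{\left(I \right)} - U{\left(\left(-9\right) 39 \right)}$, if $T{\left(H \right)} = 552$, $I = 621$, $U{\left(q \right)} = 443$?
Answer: $109$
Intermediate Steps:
$T{\left(I \right)} - U{\left(\left(-9\right) 39 \right)} = 552 - 443 = 109$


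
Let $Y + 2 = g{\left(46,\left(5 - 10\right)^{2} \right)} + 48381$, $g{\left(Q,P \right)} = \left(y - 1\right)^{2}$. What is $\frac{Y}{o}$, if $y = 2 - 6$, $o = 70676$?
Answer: $\frac{12101}{17669} \approx 0.68487$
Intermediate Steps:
$y = -4$ ($y = 2 - 6 = -4$)
$g{\left(Q,P \right)} = 25$ ($g{\left(Q,P \right)} = \left(-4 - 1\right)^{2} = \left(-5\right)^{2} = 25$)
$Y = 48404$ ($Y = -2 + \left(25 + 48381\right) = -2 + 48406 = 48404$)
$\frac{Y}{o} = \frac{48404}{70676} = 48404 \cdot \frac{1}{70676} = \frac{12101}{17669}$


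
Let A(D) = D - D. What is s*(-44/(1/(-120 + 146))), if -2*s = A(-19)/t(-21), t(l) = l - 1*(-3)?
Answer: 0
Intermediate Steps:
t(l) = 3 + l (t(l) = l + 3 = 3 + l)
A(D) = 0
s = 0 (s = -0/(3 - 21) = -0/(-18) = -0*(-1)/18 = -1/2*0 = 0)
s*(-44/(1/(-120 + 146))) = 0*(-44/(1/(-120 + 146))) = 0*(-44/(1/26)) = 0*(-44/1/26) = 0*(-44*26) = 0*(-1144) = 0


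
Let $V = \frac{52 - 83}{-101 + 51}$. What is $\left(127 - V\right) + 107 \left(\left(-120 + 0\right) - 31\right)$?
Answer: $- \frac{801531}{50} \approx -16031.0$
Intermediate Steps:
$V = \frac{31}{50}$ ($V = - \frac{31}{-50} = \left(-31\right) \left(- \frac{1}{50}\right) = \frac{31}{50} \approx 0.62$)
$\left(127 - V\right) + 107 \left(\left(-120 + 0\right) - 31\right) = \left(127 - \frac{31}{50}\right) + 107 \left(\left(-120 + 0\right) - 31\right) = \left(127 - \frac{31}{50}\right) + 107 \left(-120 - 31\right) = \frac{6319}{50} + 107 \left(-151\right) = \frac{6319}{50} - 16157 = - \frac{801531}{50}$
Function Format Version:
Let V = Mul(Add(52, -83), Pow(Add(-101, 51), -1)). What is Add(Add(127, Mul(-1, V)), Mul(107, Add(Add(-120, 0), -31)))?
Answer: Rational(-801531, 50) ≈ -16031.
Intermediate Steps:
V = Rational(31, 50) (V = Mul(-31, Pow(-50, -1)) = Mul(-31, Rational(-1, 50)) = Rational(31, 50) ≈ 0.62000)
Add(Add(127, Mul(-1, V)), Mul(107, Add(Add(-120, 0), -31))) = Add(Add(127, Mul(-1, Rational(31, 50))), Mul(107, Add(Add(-120, 0), -31))) = Add(Add(127, Rational(-31, 50)), Mul(107, Add(-120, -31))) = Add(Rational(6319, 50), Mul(107, -151)) = Add(Rational(6319, 50), -16157) = Rational(-801531, 50)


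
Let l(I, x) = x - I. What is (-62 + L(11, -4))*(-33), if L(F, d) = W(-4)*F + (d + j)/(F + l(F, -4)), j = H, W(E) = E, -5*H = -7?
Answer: 69531/20 ≈ 3476.6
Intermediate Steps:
H = 7/5 (H = -⅕*(-7) = 7/5 ≈ 1.4000)
j = 7/5 ≈ 1.4000
L(F, d) = -7/20 - 4*F - d/4 (L(F, d) = -4*F + (d + 7/5)/(F + (-4 - F)) = -4*F + (7/5 + d)/(-4) = -4*F + (7/5 + d)*(-¼) = -4*F + (-7/20 - d/4) = -7/20 - 4*F - d/4)
(-62 + L(11, -4))*(-33) = (-62 + (-7/20 - 4*11 - ¼*(-4)))*(-33) = (-62 + (-7/20 - 44 + 1))*(-33) = (-62 - 867/20)*(-33) = -2107/20*(-33) = 69531/20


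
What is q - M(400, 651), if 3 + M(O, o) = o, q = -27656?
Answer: -28304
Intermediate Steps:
M(O, o) = -3 + o
q - M(400, 651) = -27656 - (-3 + 651) = -27656 - 1*648 = -27656 - 648 = -28304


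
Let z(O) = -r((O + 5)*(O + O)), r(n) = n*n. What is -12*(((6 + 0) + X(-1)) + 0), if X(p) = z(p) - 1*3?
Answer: 732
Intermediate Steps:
r(n) = n²
z(O) = -4*O²*(5 + O)² (z(O) = -((O + 5)*(O + O))² = -((5 + O)*(2*O))² = -(2*O*(5 + O))² = -4*O²*(5 + O)²)
X(p) = -3 - 4*p²*(5 + p)² (X(p) = -4*p²*(5 + p)² - 1*3 = -4*p²*(5 + p)² - 3 = -3 - 4*p²*(5 + p)²)
-12*(((6 + 0) + X(-1)) + 0) = -12*(((6 + 0) + (-3 - 4*(-1)²*(5 - 1)²)) + 0) = -12*((6 + (-3 - 4*1*4²)) + 0) = -12*((6 + (-3 - 4*1*16)) + 0) = -12*((6 + (-3 - 64)) + 0) = -12*((6 - 67) + 0) = -12*(-61 + 0) = -12*(-61) = 732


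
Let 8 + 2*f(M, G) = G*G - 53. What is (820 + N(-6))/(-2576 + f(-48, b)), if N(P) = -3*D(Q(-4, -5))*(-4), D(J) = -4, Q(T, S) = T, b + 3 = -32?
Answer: -386/997 ≈ -0.38716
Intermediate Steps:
b = -35 (b = -3 - 32 = -35)
f(M, G) = -61/2 + G²/2 (f(M, G) = -4 + (G*G - 53)/2 = -4 + (G² - 53)/2 = -4 + (-53 + G²)/2 = -4 + (-53/2 + G²/2) = -61/2 + G²/2)
N(P) = -48 (N(P) = -3*(-4)*(-4) = 12*(-4) = -48)
(820 + N(-6))/(-2576 + f(-48, b)) = (820 - 48)/(-2576 + (-61/2 + (½)*(-35)²)) = 772/(-2576 + (-61/2 + (½)*1225)) = 772/(-2576 + (-61/2 + 1225/2)) = 772/(-2576 + 582) = 772/(-1994) = 772*(-1/1994) = -386/997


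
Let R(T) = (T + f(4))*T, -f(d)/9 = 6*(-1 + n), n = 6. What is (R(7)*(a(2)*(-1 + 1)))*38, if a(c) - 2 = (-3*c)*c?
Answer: 0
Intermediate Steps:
f(d) = -270 (f(d) = -54*(-1 + 6) = -54*5 = -9*30 = -270)
a(c) = 2 - 3*c² (a(c) = 2 + (-3*c)*c = 2 - 3*c²)
R(T) = T*(-270 + T) (R(T) = (T - 270)*T = (-270 + T)*T = T*(-270 + T))
(R(7)*(a(2)*(-1 + 1)))*38 = ((7*(-270 + 7))*((2 - 3*2²)*(-1 + 1)))*38 = ((7*(-263))*((2 - 3*4)*0))*38 = -1841*(2 - 12)*0*38 = -(-18410)*0*38 = -1841*0*38 = 0*38 = 0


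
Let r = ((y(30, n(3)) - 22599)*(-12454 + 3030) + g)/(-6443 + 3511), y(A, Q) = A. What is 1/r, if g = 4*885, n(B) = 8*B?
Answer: -733/53173449 ≈ -1.3785e-5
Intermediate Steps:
g = 3540
r = -53173449/733 (r = ((30 - 22599)*(-12454 + 3030) + 3540)/(-6443 + 3511) = (-22569*(-9424) + 3540)/(-2932) = (212690256 + 3540)*(-1/2932) = 212693796*(-1/2932) = -53173449/733 ≈ -72542.)
1/r = 1/(-53173449/733) = -733/53173449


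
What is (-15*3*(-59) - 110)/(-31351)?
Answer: -2545/31351 ≈ -0.081178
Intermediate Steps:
(-15*3*(-59) - 110)/(-31351) = (-45*(-59) - 110)*(-1/31351) = (2655 - 110)*(-1/31351) = 2545*(-1/31351) = -2545/31351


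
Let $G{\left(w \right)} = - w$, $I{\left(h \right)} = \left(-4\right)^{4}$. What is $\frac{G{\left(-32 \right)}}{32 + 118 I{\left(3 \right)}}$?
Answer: $\frac{1}{945} \approx 0.0010582$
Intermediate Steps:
$I{\left(h \right)} = 256$
$\frac{G{\left(-32 \right)}}{32 + 118 I{\left(3 \right)}} = \frac{\left(-1\right) \left(-32\right)}{32 + 118 \cdot 256} = \frac{32}{32 + 30208} = \frac{32}{30240} = 32 \cdot \frac{1}{30240} = \frac{1}{945}$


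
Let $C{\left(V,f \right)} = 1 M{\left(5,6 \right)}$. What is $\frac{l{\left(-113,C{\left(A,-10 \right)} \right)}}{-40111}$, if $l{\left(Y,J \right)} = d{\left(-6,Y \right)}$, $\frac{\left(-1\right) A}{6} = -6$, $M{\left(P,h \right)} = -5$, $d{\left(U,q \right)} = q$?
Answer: $\frac{113}{40111} \approx 0.0028172$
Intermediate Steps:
$A = 36$ ($A = \left(-6\right) \left(-6\right) = 36$)
$C{\left(V,f \right)} = -5$ ($C{\left(V,f \right)} = 1 \left(-5\right) = -5$)
$l{\left(Y,J \right)} = Y$
$\frac{l{\left(-113,C{\left(A,-10 \right)} \right)}}{-40111} = - \frac{113}{-40111} = \left(-113\right) \left(- \frac{1}{40111}\right) = \frac{113}{40111}$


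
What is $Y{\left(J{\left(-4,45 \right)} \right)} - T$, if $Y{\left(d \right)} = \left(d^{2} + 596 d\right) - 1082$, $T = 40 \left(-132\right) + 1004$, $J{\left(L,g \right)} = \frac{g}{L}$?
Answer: $- \frac{54151}{16} \approx -3384.4$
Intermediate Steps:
$T = -4276$ ($T = -5280 + 1004 = -4276$)
$Y{\left(d \right)} = -1082 + d^{2} + 596 d$
$Y{\left(J{\left(-4,45 \right)} \right)} - T = \left(-1082 + \left(\frac{45}{-4}\right)^{2} + 596 \frac{45}{-4}\right) - -4276 = \left(-1082 + \left(45 \left(- \frac{1}{4}\right)\right)^{2} + 596 \cdot 45 \left(- \frac{1}{4}\right)\right) + 4276 = \left(-1082 + \left(- \frac{45}{4}\right)^{2} + 596 \left(- \frac{45}{4}\right)\right) + 4276 = \left(-1082 + \frac{2025}{16} - 6705\right) + 4276 = - \frac{122567}{16} + 4276 = - \frac{54151}{16}$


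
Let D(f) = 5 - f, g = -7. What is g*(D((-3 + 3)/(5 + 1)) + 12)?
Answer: -119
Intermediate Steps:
g*(D((-3 + 3)/(5 + 1)) + 12) = -7*((5 - (-3 + 3)/(5 + 1)) + 12) = -7*((5 - 0/6) + 12) = -7*((5 - 1*0) + 12) = -7*((5 + 0) + 12) = -7*(5 + 12) = -7*17 = -119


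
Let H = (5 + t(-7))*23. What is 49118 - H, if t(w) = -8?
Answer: 49187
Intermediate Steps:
H = -69 (H = (5 - 8)*23 = -3*23 = -69)
49118 - H = 49118 - 1*(-69) = 49118 + 69 = 49187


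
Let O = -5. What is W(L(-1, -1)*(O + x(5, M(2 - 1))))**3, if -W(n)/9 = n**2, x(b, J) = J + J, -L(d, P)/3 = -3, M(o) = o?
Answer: -282429536481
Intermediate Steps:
L(d, P) = 9 (L(d, P) = -3*(-3) = 9)
x(b, J) = 2*J
W(n) = -9*n**2
W(L(-1, -1)*(O + x(5, M(2 - 1))))**3 = (-9*81*(-5 + 2*(2 - 1))**2)**3 = (-9*81*(-5 + 2*1)**2)**3 = (-9*81*(-5 + 2)**2)**3 = (-9*(9*(-3))**2)**3 = (-9*(-27)**2)**3 = (-9*729)**3 = (-6561)**3 = -282429536481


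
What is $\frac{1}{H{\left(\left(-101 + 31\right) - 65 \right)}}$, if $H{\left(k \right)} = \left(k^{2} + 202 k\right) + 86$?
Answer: $- \frac{1}{8959} \approx -0.00011162$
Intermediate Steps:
$H{\left(k \right)} = 86 + k^{2} + 202 k$
$\frac{1}{H{\left(\left(-101 + 31\right) - 65 \right)}} = \frac{1}{86 + \left(\left(-101 + 31\right) - 65\right)^{2} + 202 \left(\left(-101 + 31\right) - 65\right)} = \frac{1}{86 + \left(-70 - 65\right)^{2} + 202 \left(-70 - 65\right)} = \frac{1}{86 + \left(-135\right)^{2} + 202 \left(-135\right)} = \frac{1}{86 + 18225 - 27270} = \frac{1}{-8959} = - \frac{1}{8959}$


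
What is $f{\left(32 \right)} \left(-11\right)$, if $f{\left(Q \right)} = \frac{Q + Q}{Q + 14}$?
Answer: $- \frac{352}{23} \approx -15.304$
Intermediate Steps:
$f{\left(Q \right)} = \frac{2 Q}{14 + Q}$
$f{\left(32 \right)} \left(-11\right) = 2 \cdot 32 \frac{1}{14 + 32} \left(-11\right) = 2 \cdot 32 \cdot \frac{1}{46} \left(-11\right) = \frac{32}{23} \left(-11\right) = - \frac{352}{23}$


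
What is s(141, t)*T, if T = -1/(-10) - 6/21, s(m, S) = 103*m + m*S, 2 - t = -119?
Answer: -29328/5 ≈ -5865.6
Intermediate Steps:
t = 121 (t = 2 - 1*(-119) = 2 + 119 = 121)
s(m, S) = 103*m + S*m
T = -13/70 (T = -1*(-⅒) - 6*1/21 = ⅒ - 2/7 = -13/70 ≈ -0.18571)
s(141, t)*T = (141*(103 + 121))*(-13/70) = (141*224)*(-13/70) = 31584*(-13/70) = -29328/5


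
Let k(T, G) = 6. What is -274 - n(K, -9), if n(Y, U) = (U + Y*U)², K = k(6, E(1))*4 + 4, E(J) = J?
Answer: -68395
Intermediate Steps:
K = 28 (K = 6*4 + 4 = 24 + 4 = 28)
n(Y, U) = (U + U*Y)²
-274 - n(K, -9) = -274 - (-9)²*(1 + 28)² = -274 - 81*29² = -274 - 81*841 = -274 - 1*68121 = -274 - 68121 = -68395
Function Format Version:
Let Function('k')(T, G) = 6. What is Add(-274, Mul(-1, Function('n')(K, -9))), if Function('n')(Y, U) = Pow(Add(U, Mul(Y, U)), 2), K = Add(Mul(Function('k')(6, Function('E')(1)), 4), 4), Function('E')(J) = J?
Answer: -68395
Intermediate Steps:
K = 28 (K = Add(Mul(6, 4), 4) = Add(24, 4) = 28)
Function('n')(Y, U) = Pow(Add(U, Mul(U, Y)), 2)
Add(-274, Mul(-1, Function('n')(K, -9))) = Add(-274, Mul(-1, Mul(Pow(-9, 2), Pow(Add(1, 28), 2)))) = Add(-274, Mul(-1, Mul(81, Pow(29, 2)))) = Add(-274, Mul(-1, Mul(81, 841))) = Add(-274, Mul(-1, 68121)) = Add(-274, -68121) = -68395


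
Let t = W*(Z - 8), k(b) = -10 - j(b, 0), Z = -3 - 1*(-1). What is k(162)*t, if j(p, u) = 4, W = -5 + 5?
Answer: 0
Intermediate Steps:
Z = -2 (Z = -3 + 1 = -2)
W = 0
k(b) = -14 (k(b) = -10 - 1*4 = -10 - 4 = -14)
t = 0 (t = 0*(-2 - 8) = 0*(-10) = 0)
k(162)*t = -14*0 = 0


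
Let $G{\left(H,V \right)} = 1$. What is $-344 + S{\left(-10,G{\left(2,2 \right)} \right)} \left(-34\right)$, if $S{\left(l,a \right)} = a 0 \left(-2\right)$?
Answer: $-344$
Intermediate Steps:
$S{\left(l,a \right)} = 0$ ($S{\left(l,a \right)} = 0 \left(-2\right) = 0$)
$-344 + S{\left(-10,G{\left(2,2 \right)} \right)} \left(-34\right) = -344 + 0 \left(-34\right) = -344 + 0 = -344$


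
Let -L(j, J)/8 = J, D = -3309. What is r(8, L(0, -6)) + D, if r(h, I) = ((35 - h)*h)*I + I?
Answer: 7107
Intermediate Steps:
L(j, J) = -8*J
r(h, I) = I + I*h*(35 - h) (r(h, I) = (h*(35 - h))*I + I = I*h*(35 - h) + I = I + I*h*(35 - h))
r(8, L(0, -6)) + D = (-8*(-6))*(1 - 1*8² + 35*8) - 3309 = 48*(1 - 1*64 + 280) - 3309 = 48*(1 - 64 + 280) - 3309 = 48*217 - 3309 = 10416 - 3309 = 7107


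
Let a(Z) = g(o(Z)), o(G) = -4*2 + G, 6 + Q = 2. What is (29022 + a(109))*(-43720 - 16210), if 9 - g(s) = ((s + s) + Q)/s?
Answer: -175710744690/101 ≈ -1.7397e+9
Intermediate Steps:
Q = -4 (Q = -6 + 2 = -4)
o(G) = -8 + G
g(s) = 9 - (-4 + 2*s)/s (g(s) = 9 - ((s + s) - 4)/s = 9 - (2*s - 4)/s = 9 - (-4 + 2*s)/s)
a(Z) = 7 + 4/(-8 + Z)
(29022 + a(109))*(-43720 - 16210) = (29022 + (-52 + 7*109)/(-8 + 109))*(-43720 - 16210) = (29022 + (-52 + 763)/101)*(-59930) = (29022 + (1/101)*711)*(-59930) = (29022 + 711/101)*(-59930) = (2931933/101)*(-59930) = -175710744690/101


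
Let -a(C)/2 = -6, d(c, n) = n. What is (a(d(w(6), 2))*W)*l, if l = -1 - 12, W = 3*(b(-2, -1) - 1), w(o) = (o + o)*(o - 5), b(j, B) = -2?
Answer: 1404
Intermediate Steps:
w(o) = 2*o*(-5 + o) (w(o) = (2*o)*(-5 + o) = 2*o*(-5 + o))
a(C) = 12 (a(C) = -2*(-6) = 12)
W = -9 (W = 3*(-2 - 1) = 3*(-3) = -9)
l = -13
(a(d(w(6), 2))*W)*l = (12*(-9))*(-13) = -108*(-13) = 1404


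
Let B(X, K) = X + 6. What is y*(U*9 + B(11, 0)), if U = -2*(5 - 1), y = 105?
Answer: -5775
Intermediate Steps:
B(X, K) = 6 + X
U = -8 (U = -2*4 = -8)
y*(U*9 + B(11, 0)) = 105*(-8*9 + (6 + 11)) = 105*(-72 + 17) = 105*(-55) = -5775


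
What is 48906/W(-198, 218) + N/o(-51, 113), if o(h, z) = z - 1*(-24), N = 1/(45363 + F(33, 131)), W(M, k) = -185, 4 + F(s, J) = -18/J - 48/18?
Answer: -23885914815093/90354848965 ≈ -264.36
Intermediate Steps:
F(s, J) = -20/3 - 18/J (F(s, J) = -4 + (-18/J - 48/18) = -4 + (-18/J - 48*1/18) = -4 + (-18/J - 8/3) = -4 + (-8/3 - 18/J) = -20/3 - 18/J)
N = 393/17824985 (N = 1/(45363 + (-20/3 - 18/131)) = 1/(45363 - 2674/393) = 1/(17824985/393) = 393/17824985 ≈ 2.2048e-5)
o(h, z) = 24 + z (o(h, z) = z + 24 = 24 + z)
48906/W(-198, 218) + N/o(-51, 113) = 48906/(-185) + 393/(17824985*(24 + 113)) = 48906*(-1/185) + (393/17824985)/137 = -48906/185 + (393/17824985)*(1/137) = -48906/185 + 393/2442022945 = -23885914815093/90354848965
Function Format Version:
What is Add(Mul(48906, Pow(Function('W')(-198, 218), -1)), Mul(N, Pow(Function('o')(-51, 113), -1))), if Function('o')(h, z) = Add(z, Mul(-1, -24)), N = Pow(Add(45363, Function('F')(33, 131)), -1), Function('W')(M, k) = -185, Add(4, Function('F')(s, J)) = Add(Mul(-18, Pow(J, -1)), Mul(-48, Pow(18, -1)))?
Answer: Rational(-23885914815093, 90354848965) ≈ -264.36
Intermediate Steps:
Function('F')(s, J) = Add(Rational(-20, 3), Mul(-18, Pow(J, -1))) (Function('F')(s, J) = Add(-4, Add(Mul(-18, Pow(J, -1)), Mul(-48, Pow(18, -1)))) = Add(-4, Add(Mul(-18, Pow(J, -1)), Mul(-48, Rational(1, 18)))) = Add(-4, Add(Mul(-18, Pow(J, -1)), Rational(-8, 3))) = Add(-4, Add(Rational(-8, 3), Mul(-18, Pow(J, -1)))) = Add(Rational(-20, 3), Mul(-18, Pow(J, -1))))
N = Rational(393, 17824985) (N = Pow(Add(45363, Add(Rational(-20, 3), Mul(-18, Pow(131, -1)))), -1) = Pow(Add(45363, Add(Rational(-20, 3), Mul(-18, Rational(1, 131)))), -1) = Pow(Add(45363, Add(Rational(-20, 3), Rational(-18, 131))), -1) = Pow(Add(45363, Rational(-2674, 393)), -1) = Pow(Rational(17824985, 393), -1) = Rational(393, 17824985) ≈ 2.2048e-5)
Function('o')(h, z) = Add(24, z) (Function('o')(h, z) = Add(z, 24) = Add(24, z))
Add(Mul(48906, Pow(Function('W')(-198, 218), -1)), Mul(N, Pow(Function('o')(-51, 113), -1))) = Add(Mul(48906, Pow(-185, -1)), Mul(Rational(393, 17824985), Pow(Add(24, 113), -1))) = Add(Mul(48906, Rational(-1, 185)), Mul(Rational(393, 17824985), Pow(137, -1))) = Add(Rational(-48906, 185), Mul(Rational(393, 17824985), Rational(1, 137))) = Add(Rational(-48906, 185), Rational(393, 2442022945)) = Rational(-23885914815093, 90354848965)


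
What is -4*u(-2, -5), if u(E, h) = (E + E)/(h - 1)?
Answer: -8/3 ≈ -2.6667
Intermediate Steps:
u(E, h) = 2*E/(-1 + h) (u(E, h) = (2*E)/(-1 + h) = 2*E/(-1 + h))
-4*u(-2, -5) = -8*(-2)/(-1 - 5) = -8*(-2)/(-6) = -8*(-2)*(-1)/6 = -4*⅔ = -8/3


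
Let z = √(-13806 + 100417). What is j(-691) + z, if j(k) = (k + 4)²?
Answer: 471969 + √86611 ≈ 4.7226e+5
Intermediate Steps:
j(k) = (4 + k)²
z = √86611 ≈ 294.30
j(-691) + z = (4 - 691)² + √86611 = (-687)² + √86611 = 471969 + √86611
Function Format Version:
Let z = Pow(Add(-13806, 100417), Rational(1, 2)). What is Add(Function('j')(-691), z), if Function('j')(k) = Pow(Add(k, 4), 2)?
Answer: Add(471969, Pow(86611, Rational(1, 2))) ≈ 4.7226e+5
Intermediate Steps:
Function('j')(k) = Pow(Add(4, k), 2)
z = Pow(86611, Rational(1, 2)) ≈ 294.30
Add(Function('j')(-691), z) = Add(Pow(Add(4, -691), 2), Pow(86611, Rational(1, 2))) = Add(Pow(-687, 2), Pow(86611, Rational(1, 2))) = Add(471969, Pow(86611, Rational(1, 2)))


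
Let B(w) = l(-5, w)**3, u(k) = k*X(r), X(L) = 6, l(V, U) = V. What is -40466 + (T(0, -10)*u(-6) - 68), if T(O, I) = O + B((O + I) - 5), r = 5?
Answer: -36034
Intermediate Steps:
u(k) = 6*k (u(k) = k*6 = 6*k)
B(w) = -125 (B(w) = (-5)**3 = -125)
T(O, I) = -125 + O (T(O, I) = O - 125 = -125 + O)
-40466 + (T(0, -10)*u(-6) - 68) = -40466 + ((-125 + 0)*(6*(-6)) - 68) = -40466 + (-125*(-36) - 68) = -40466 + (4500 - 68) = -40466 + 4432 = -36034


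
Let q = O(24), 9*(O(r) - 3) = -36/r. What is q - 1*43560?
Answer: -261343/6 ≈ -43557.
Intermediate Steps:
O(r) = 3 - 4/r (O(r) = 3 + (-36/r)/9 = 3 - 4/r)
q = 17/6 (q = 3 - 4/24 = 3 - 4*1/24 = 3 - 1/6 = 17/6 ≈ 2.8333)
q - 1*43560 = 17/6 - 1*43560 = 17/6 - 43560 = -261343/6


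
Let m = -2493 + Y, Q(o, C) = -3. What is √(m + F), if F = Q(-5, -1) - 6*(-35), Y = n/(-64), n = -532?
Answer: I*√36443/4 ≈ 47.725*I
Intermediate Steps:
Y = 133/16 (Y = -532/(-64) = -532*(-1/64) = 133/16 ≈ 8.3125)
F = 207 (F = -3 - 6*(-35) = -3 + 210 = 207)
m = -39755/16 (m = -2493 + 133/16 = -39755/16 ≈ -2484.7)
√(m + F) = √(-39755/16 + 207) = √(-36443/16) = I*√36443/4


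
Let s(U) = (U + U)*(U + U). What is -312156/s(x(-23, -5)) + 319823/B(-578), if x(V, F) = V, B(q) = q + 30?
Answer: -9215293/12604 ≈ -731.14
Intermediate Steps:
B(q) = 30 + q
s(U) = 4*U**2 (s(U) = (2*U)*(2*U) = 4*U**2)
-312156/s(x(-23, -5)) + 319823/B(-578) = -312156/(4*(-23)**2) + 319823/(30 - 578) = -312156/(4*529) + 319823/(-548) = -312156/2116 + 319823*(-1/548) = -312156*1/2116 - 319823/548 = -3393/23 - 319823/548 = -9215293/12604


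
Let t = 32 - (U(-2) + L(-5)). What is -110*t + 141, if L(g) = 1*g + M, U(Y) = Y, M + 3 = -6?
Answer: -5139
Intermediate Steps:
M = -9 (M = -3 - 6 = -9)
L(g) = -9 + g (L(g) = 1*g - 9 = g - 9 = -9 + g)
t = 48 (t = 32 - (-2 + (-9 - 5)) = 32 - (-2 - 14) = 32 - 1*(-16) = 32 + 16 = 48)
-110*t + 141 = -110*48 + 141 = -5280 + 141 = -5139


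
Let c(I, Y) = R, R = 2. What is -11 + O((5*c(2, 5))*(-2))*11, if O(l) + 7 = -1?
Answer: -99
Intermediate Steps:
c(I, Y) = 2
O(l) = -8 (O(l) = -7 - 1 = -8)
-11 + O((5*c(2, 5))*(-2))*11 = -11 - 8*11 = -11 - 88 = -99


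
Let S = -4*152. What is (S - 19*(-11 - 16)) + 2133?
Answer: 2038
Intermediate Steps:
S = -608
(S - 19*(-11 - 16)) + 2133 = (-608 - 19*(-11 - 16)) + 2133 = (-608 - 19*(-27)) + 2133 = (-608 + 513) + 2133 = -95 + 2133 = 2038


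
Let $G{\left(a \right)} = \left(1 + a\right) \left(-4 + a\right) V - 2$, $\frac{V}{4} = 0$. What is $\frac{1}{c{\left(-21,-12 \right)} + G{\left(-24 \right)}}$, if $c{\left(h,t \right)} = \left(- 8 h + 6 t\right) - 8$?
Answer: $\frac{1}{86} \approx 0.011628$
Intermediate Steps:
$V = 0$ ($V = 4 \cdot 0 = 0$)
$c{\left(h,t \right)} = -8 - 8 h + 6 t$
$G{\left(a \right)} = -2$ ($G{\left(a \right)} = \left(1 + a\right) \left(-4 + a\right) 0 - 2 = 0 - 2 = -2$)
$\frac{1}{c{\left(-21,-12 \right)} + G{\left(-24 \right)}} = \frac{1}{\left(-8 - -168 + 6 \left(-12\right)\right) - 2} = \frac{1}{\left(-8 + 168 - 72\right) - 2} = \frac{1}{88 - 2} = \frac{1}{86}$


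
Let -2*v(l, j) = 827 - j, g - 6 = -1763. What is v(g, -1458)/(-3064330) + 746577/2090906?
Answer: 458029431703/1281445196596 ≈ 0.35743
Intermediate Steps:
g = -1757 (g = 6 - 1763 = -1757)
v(l, j) = -827/2 + j/2 (v(l, j) = -(827 - j)/2 = -827/2 + j/2)
v(g, -1458)/(-3064330) + 746577/2090906 = (-827/2 + (1/2)*(-1458))/(-3064330) + 746577/2090906 = (-827/2 - 729)*(-1/3064330) + 746577*(1/2090906) = -2285/2*(-1/3064330) + 746577/2090906 = 457/1225732 + 746577/2090906 = 458029431703/1281445196596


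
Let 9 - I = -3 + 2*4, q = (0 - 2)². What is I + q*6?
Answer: 28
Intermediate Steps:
q = 4 (q = (-2)² = 4)
I = 4 (I = 9 - (-3 + 2*4) = 9 - (-3 + 8) = 9 - 1*5 = 9 - 5 = 4)
I + q*6 = 4 + 4*6 = 4 + 24 = 28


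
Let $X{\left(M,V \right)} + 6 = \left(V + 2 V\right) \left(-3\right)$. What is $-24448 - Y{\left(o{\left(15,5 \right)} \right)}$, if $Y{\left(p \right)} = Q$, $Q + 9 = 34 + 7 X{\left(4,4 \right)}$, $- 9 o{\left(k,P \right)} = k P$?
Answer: $-24179$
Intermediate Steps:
$X{\left(M,V \right)} = -6 - 9 V$ ($X{\left(M,V \right)} = -6 + \left(V + 2 V\right) \left(-3\right) = -6 + 3 V \left(-3\right) = -6 - 9 V$)
$o{\left(k,P \right)} = - \frac{P k}{9}$ ($o{\left(k,P \right)} = - \frac{k P}{9} = - \frac{P k}{9}$)
$Q = -269$ ($Q = -9 + \left(34 + 7 \left(-6 - 36\right)\right) = -9 + \left(34 + 7 \left(-42\right)\right) = -9 + \left(34 - 294\right) = -9 - 260 = -269$)
$Y{\left(p \right)} = -269$
$-24448 - Y{\left(o{\left(15,5 \right)} \right)} = -24448 - -269 = -24448 + 269 = -24179$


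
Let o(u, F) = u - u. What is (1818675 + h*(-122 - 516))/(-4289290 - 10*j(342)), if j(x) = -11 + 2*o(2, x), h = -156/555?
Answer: -336488051/793498300 ≈ -0.42406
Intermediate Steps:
h = -52/185 (h = -156*1/555 = -52/185 ≈ -0.28108)
o(u, F) = 0
j(x) = -11 (j(x) = -11 + 2*0 = -11 + 0 = -11)
(1818675 + h*(-122 - 516))/(-4289290 - 10*j(342)) = (1818675 - 52*(-122 - 516)/185)/(-4289290 - 10*(-11)) = (1818675 - 52/185*(-638))/(-4289290 + 110) = (1818675 + 33176/185)/(-4289180) = (336488051/185)*(-1/4289180) = -336488051/793498300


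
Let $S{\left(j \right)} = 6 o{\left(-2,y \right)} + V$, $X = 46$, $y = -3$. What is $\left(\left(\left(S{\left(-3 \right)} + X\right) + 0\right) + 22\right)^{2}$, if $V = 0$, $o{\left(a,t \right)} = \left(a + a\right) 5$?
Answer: $2704$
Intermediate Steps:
$o{\left(a,t \right)} = 10 a$ ($o{\left(a,t \right)} = 2 a 5 = 10 a$)
$S{\left(j \right)} = -120$ ($S{\left(j \right)} = 6 \cdot 10 \left(-2\right) + 0 = 6 \left(-20\right) + 0 = -120 + 0 = -120$)
$\left(\left(\left(S{\left(-3 \right)} + X\right) + 0\right) + 22\right)^{2} = \left(\left(\left(-120 + 46\right) + 0\right) + 22\right)^{2} = \left(\left(-74 + 0\right) + 22\right)^{2} = \left(-74 + 22\right)^{2} = \left(-52\right)^{2} = 2704$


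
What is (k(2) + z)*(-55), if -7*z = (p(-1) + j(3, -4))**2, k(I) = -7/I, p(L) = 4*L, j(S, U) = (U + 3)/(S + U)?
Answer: 3685/14 ≈ 263.21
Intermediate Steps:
j(S, U) = (3 + U)/(S + U)
z = -9/7 (z = -(4*(-1) + (3 - 4)/(3 - 4))**2/7 = -(-4 - 1/(-1))**2/7 = -(-4 - 1*(-1))**2/7 = -(-4 + 1)**2/7 = -1/7*(-3)**2 = -1/7*9 = -9/7 ≈ -1.2857)
(k(2) + z)*(-55) = (-7/2 - 9/7)*(-55) = -67/14*(-55) = 3685/14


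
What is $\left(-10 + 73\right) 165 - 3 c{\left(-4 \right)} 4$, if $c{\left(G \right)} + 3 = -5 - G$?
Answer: $498960$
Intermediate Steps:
$c{\left(G \right)} = -8 - G$ ($c{\left(G \right)} = -3 - \left(5 + G\right) = -8 - G$)
$\left(-10 + 73\right) 165 - 3 c{\left(-4 \right)} 4 = \left(-10 + 73\right) 165 - 3 \left(-8 - -4\right) 4 = 63 \cdot 165 - 3 \left(-8 + 4\right) 4 = 10395 \left(-3\right) \left(-4\right) 4 = 10395 \cdot 12 \cdot 4 = 10395 \cdot 48 = 498960$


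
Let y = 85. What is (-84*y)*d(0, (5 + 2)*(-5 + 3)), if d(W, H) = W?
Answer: 0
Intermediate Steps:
(-84*y)*d(0, (5 + 2)*(-5 + 3)) = -84*85*0 = -7140*0 = 0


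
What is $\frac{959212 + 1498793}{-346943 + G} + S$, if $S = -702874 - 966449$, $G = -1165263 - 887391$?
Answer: $- \frac{4005704920836}{2399597} \approx -1.6693 \cdot 10^{6}$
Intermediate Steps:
$G = -2052654$ ($G = -1165263 - 887391 = -2052654$)
$S = -1669323$ ($S = -702874 - 966449 = -1669323$)
$\frac{959212 + 1498793}{-346943 + G} + S = \frac{959212 + 1498793}{-346943 - 2052654} - 1669323 = \frac{2458005}{-2399597} - 1669323 = 2458005 \left(- \frac{1}{2399597}\right) - 1669323 = - \frac{2458005}{2399597} - 1669323 = - \frac{4005704920836}{2399597}$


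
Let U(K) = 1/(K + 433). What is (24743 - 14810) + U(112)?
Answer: 5413486/545 ≈ 9933.0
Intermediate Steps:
U(K) = 1/(433 + K)
(24743 - 14810) + U(112) = (24743 - 14810) + 1/(433 + 112) = 9933 + 1/545 = 5413486/545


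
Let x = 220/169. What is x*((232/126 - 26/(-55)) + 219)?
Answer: 3067412/10647 ≈ 288.10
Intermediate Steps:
x = 220/169 (x = 220*(1/169) = 220/169 ≈ 1.3018)
x*((232/126 - 26/(-55)) + 219) = 220*((232/126 - 26/(-55)) + 219)/169 = 220*((232*(1/126) - 26*(-1/55)) + 219)/169 = 220*((116/63 + 26/55) + 219)/169 = 220*(8018/3465 + 219)/169 = (220/169)*(766853/3465) = 3067412/10647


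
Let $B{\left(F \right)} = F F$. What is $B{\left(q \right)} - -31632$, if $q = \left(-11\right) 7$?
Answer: $37561$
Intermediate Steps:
$q = -77$
$B{\left(F \right)} = F^{2}$
$B{\left(q \right)} - -31632 = \left(-77\right)^{2} - -31632 = 5929 + 31632 = 37561$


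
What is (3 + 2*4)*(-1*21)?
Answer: -231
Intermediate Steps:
(3 + 2*4)*(-1*21) = (3 + 8)*(-21) = 11*(-21) = -231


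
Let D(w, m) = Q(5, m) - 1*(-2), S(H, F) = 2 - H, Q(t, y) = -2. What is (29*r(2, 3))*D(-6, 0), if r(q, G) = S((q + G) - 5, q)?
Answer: 0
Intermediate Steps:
D(w, m) = 0 (D(w, m) = -2 - 1*(-2) = -2 + 2 = 0)
r(q, G) = 7 - G - q (r(q, G) = 2 - ((q + G) - 5) = 2 - ((G + q) - 5) = 2 - (-5 + G + q) = 2 + (5 - G - q) = 7 - G - q)
(29*r(2, 3))*D(-6, 0) = (29*(7 - 1*3 - 1*2))*0 = (29*(7 - 3 - 2))*0 = (29*2)*0 = 58*0 = 0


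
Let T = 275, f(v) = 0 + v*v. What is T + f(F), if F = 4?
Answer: 291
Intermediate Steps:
f(v) = v² (f(v) = 0 + v² = v²)
T + f(F) = 275 + 4² = 275 + 16 = 291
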